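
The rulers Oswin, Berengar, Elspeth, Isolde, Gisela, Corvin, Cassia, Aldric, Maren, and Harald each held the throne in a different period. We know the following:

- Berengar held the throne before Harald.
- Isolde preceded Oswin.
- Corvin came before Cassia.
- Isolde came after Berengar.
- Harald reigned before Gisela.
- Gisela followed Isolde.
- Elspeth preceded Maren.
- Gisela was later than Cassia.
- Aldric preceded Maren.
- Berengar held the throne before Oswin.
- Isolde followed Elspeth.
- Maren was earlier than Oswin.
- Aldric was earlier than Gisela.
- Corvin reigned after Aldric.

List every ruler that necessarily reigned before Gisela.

Aldric, Berengar, Cassia, Corvin, Elspeth, Harald, Isolde

Directly stated before Gisela: Aldric, Cassia, Harald, and Isolde.
Berengar reaches Gisela via Berengar → Harald → Gisela.
Corvin reaches Gisela via Corvin → Cassia → Gisela.
Elspeth reaches Gisela via Elspeth → Isolde → Gisela.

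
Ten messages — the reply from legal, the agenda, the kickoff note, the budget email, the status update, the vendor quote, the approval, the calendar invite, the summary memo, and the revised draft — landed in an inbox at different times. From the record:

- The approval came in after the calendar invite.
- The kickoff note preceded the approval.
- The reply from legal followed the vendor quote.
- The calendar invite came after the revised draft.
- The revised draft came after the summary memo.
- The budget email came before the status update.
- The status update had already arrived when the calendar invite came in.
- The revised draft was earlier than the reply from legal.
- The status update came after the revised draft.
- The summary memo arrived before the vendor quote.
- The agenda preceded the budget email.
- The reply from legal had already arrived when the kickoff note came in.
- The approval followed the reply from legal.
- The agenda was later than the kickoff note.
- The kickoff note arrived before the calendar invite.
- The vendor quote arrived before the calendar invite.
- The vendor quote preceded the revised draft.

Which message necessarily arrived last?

the approval

Every other message has a chain of constraints placing it before the approval, so the approval is last.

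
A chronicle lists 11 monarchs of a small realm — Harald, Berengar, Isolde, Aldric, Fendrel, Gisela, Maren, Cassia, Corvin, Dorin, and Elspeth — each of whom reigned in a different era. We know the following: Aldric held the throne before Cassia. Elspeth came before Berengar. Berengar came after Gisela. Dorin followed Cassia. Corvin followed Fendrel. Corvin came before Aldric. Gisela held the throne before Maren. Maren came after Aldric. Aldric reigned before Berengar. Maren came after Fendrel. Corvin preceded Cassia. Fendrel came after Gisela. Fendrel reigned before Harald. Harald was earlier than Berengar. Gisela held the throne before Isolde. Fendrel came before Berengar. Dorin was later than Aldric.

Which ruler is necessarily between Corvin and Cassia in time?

Tracing the constraints gives Corvin → Aldric → Cassia, so Aldric sits after Corvin and before Cassia.
No other ruler is forced both after Corvin and before Cassia.

Aldric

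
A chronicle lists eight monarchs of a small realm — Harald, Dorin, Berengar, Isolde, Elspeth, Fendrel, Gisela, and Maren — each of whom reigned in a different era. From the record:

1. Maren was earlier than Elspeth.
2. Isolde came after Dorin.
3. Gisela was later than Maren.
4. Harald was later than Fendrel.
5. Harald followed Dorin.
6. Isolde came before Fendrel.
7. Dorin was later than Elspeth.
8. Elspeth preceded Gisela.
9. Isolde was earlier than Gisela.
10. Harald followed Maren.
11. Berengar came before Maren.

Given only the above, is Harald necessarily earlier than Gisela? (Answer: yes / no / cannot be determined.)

No chain of stated constraints runs from Harald to Gisela, and none runs from Gisela to Harald either.
So the relative order of Harald and Gisela is not fixed by the given facts.

cannot be determined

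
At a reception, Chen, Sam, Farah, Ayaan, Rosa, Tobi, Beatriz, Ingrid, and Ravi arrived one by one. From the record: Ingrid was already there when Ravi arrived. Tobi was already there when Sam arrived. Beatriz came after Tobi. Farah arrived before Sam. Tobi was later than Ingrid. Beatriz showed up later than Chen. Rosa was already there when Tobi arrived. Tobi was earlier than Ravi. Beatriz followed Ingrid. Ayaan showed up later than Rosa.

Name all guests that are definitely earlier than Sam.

Directly stated before Sam: Farah and Tobi.
Ingrid reaches Sam via Ingrid → Tobi → Sam.
Rosa reaches Sam via Rosa → Tobi → Sam.
No chain forces Ayaan (or any of the others) ahead of Sam.

Farah, Ingrid, Rosa, Tobi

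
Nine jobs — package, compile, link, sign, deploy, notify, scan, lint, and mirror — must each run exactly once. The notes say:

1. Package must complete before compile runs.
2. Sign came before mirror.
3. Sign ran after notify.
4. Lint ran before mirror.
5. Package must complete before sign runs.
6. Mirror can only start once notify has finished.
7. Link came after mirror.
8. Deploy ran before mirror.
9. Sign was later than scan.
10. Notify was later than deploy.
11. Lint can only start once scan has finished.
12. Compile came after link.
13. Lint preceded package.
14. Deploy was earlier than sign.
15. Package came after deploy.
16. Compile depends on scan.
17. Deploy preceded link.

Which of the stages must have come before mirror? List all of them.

deploy, lint, notify, package, scan, sign

Directly stated before mirror: deploy, lint, notify, and sign.
Package reaches mirror via package → sign → mirror.
Scan reaches mirror via scan → lint → mirror.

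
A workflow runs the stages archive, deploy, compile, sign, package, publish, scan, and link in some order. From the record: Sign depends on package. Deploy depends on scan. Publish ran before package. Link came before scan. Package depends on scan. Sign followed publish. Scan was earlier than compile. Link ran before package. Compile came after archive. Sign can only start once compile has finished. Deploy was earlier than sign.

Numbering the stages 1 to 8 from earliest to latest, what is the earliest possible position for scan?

Link must come before scan — 1 forced predecessor.
Nothing else is forced ahead of scan, so its earliest slot is position 1 + 1 = 2.

2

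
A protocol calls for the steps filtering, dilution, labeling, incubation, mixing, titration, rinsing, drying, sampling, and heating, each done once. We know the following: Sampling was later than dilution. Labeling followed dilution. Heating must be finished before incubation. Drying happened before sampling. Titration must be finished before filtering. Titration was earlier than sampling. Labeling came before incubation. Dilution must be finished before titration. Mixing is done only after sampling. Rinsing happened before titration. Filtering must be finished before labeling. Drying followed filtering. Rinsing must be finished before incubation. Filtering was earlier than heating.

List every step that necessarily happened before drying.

dilution, filtering, rinsing, titration

Directly stated before drying: filtering.
Dilution reaches drying via dilution → titration → filtering → drying.
Rinsing reaches drying via rinsing → titration → filtering → drying.
Titration reaches drying via titration → filtering → drying.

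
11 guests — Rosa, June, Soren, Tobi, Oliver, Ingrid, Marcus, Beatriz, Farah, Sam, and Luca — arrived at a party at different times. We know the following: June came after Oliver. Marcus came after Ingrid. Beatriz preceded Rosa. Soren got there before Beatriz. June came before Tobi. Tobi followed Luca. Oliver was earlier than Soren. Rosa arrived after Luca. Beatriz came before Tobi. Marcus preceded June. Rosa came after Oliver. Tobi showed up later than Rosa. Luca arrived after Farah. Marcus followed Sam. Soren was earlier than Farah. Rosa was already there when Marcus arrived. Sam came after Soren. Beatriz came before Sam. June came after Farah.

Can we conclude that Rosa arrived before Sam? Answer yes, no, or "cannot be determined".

cannot be determined

No chain of stated constraints runs from Rosa to Sam, and none runs from Sam to Rosa either.
So the relative order of Rosa and Sam is not fixed by the given facts.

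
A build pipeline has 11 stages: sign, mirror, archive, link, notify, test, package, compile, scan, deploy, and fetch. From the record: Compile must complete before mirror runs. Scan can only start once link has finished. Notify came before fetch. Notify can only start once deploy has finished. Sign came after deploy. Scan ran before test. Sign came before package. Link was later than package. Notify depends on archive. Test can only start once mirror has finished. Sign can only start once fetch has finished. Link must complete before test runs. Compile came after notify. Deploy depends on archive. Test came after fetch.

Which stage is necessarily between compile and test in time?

mirror

Tracing the constraints gives compile → mirror → test, so mirror sits after compile and before test.
No other stage is forced both after compile and before test.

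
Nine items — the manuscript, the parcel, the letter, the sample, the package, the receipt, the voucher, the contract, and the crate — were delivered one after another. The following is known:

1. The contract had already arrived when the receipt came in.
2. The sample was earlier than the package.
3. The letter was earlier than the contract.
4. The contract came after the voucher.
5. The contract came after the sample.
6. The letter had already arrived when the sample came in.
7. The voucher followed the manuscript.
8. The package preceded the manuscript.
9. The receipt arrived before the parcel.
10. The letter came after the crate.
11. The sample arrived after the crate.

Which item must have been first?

the crate

The crate has a chain of constraints placing it before every other item, so the crate must be first.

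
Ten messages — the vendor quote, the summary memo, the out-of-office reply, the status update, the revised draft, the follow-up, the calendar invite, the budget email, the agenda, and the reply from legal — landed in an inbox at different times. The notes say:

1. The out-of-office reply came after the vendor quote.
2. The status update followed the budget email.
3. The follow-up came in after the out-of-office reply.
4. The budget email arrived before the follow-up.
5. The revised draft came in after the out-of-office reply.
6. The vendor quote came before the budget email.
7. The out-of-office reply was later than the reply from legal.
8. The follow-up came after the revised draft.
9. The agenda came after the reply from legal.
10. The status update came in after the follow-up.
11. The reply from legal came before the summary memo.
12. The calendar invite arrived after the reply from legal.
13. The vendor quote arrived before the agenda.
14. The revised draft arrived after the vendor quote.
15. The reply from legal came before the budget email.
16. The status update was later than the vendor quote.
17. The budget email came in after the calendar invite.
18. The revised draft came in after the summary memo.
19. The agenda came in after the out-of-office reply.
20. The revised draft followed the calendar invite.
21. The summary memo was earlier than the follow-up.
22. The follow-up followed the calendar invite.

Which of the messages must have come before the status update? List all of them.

the budget email, the calendar invite, the follow-up, the out-of-office reply, the reply from legal, the revised draft, the summary memo, the vendor quote

Directly stated before the status update: the budget email, the follow-up, and the vendor quote.
The calendar invite reaches the status update via the calendar invite → the budget email → the status update.
The out-of-office reply reaches the status update via the out-of-office reply → the follow-up → the status update.
The reply from legal reaches the status update via the reply from legal → the budget email → the status update.
Likewise the revised draft and the summary memo each reach the status update by chaining the stated constraints.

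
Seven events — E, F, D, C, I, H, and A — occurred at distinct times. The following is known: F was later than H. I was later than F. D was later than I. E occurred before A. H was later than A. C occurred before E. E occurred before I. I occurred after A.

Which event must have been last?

Every other event has a chain of constraints placing it before D, so D is last.

D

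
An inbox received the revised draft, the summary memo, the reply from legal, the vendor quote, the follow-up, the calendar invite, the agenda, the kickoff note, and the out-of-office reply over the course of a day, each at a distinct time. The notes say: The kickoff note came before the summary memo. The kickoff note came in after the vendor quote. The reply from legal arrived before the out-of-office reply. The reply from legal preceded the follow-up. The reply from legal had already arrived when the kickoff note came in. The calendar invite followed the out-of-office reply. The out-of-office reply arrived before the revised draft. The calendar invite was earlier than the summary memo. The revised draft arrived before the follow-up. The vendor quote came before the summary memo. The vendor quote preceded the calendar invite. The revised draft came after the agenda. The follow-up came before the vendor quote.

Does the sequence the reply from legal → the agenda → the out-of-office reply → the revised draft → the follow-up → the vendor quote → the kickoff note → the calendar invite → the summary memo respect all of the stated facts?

yes

Check each stated constraint against the proposed order — e.g. the out-of-office reply is ahead of the calendar invite; the reply from legal is ahead of the kickoff note. Every pair is in the required order; nothing is violated.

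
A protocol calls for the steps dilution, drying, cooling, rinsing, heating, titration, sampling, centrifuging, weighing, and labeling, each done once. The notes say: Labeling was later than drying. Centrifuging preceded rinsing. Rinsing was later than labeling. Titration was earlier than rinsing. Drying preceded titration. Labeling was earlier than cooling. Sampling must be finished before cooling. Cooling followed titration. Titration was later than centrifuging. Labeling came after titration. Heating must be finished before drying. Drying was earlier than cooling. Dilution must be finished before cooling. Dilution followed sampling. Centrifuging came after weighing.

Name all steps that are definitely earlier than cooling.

centrifuging, dilution, drying, heating, labeling, sampling, titration, weighing

Directly stated before cooling: dilution, drying, labeling, sampling, and titration.
Centrifuging reaches cooling via centrifuging → titration → cooling.
Heating reaches cooling via heating → drying → cooling.
Weighing reaches cooling via weighing → centrifuging → titration → cooling.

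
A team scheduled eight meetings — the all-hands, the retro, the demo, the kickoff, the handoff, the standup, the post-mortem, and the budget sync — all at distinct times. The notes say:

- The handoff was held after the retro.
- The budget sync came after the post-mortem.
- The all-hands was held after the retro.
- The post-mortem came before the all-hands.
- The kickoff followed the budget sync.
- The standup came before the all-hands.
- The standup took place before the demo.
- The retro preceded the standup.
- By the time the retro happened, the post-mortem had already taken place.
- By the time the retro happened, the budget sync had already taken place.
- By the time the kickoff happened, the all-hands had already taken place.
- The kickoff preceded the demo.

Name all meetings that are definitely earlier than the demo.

the all-hands, the budget sync, the kickoff, the post-mortem, the retro, the standup

Directly stated before the demo: the kickoff and the standup.
The all-hands reaches the demo via the all-hands → the kickoff → the demo.
The budget sync reaches the demo via the budget sync → the kickoff → the demo.
The post-mortem reaches the demo via the post-mortem → the budget sync → the kickoff → the demo.
Likewise the retro reaches the demo by chaining the stated constraints.
No chain forces the handoff ahead of the demo.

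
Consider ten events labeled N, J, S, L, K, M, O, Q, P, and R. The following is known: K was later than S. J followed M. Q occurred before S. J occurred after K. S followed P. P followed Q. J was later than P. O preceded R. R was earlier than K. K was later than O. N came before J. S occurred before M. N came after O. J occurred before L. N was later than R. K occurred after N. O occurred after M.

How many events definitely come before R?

5

Directly stated before R: O.
M reaches R via M → O → R.
P reaches R via P → S → M → O → R.
Q reaches R via Q → S → M → O → R.
Likewise S reaches R by chaining the stated constraints.
No chain forces N (or any of the others) ahead of R.
That's M, O, P, Q, and S — 5 in all.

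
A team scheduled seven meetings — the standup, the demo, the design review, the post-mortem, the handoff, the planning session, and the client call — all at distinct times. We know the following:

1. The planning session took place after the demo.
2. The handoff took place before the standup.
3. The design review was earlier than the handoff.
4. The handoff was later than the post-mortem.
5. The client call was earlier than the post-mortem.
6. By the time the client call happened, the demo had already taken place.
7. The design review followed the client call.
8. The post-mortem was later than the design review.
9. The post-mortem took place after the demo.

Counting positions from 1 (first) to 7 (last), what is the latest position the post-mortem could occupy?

5

The post-mortem must come before the handoff and the standup — 2 meetings forced after it.
Everything else can be placed before the post-mortem in some valid order, so the post-mortem can sit as late as position 7 − 2 = 5.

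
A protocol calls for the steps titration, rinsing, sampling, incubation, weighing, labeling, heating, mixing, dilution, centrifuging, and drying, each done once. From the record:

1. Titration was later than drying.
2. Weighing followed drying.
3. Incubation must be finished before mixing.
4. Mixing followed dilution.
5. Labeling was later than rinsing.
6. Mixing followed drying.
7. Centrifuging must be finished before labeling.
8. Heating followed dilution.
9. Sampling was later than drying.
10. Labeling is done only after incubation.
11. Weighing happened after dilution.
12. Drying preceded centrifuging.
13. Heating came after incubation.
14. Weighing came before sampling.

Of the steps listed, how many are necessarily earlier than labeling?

Directly stated before labeling: centrifuging, incubation, and rinsing.
Drying reaches labeling via drying → centrifuging → labeling.
That's centrifuging, drying, incubation, and rinsing — 4 in all.

4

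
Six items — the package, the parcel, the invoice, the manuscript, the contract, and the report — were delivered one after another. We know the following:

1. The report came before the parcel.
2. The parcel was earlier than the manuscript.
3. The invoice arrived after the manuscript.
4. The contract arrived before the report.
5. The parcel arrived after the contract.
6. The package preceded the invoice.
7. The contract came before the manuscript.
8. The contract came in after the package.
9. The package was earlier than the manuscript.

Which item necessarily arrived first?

the package

The package has a chain of constraints placing it before every other item, so the package must be first.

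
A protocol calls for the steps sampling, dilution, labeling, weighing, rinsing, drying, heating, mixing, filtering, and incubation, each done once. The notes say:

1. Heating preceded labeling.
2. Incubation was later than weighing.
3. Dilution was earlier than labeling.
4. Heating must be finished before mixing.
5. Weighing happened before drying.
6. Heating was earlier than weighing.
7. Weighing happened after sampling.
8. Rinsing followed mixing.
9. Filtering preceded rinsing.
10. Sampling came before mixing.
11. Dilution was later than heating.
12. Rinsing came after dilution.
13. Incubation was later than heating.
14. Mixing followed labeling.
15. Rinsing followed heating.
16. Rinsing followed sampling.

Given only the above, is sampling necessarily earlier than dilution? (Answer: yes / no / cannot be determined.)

No chain of stated constraints runs from sampling to dilution, and none runs from dilution to sampling either.
So the relative order of sampling and dilution is not fixed by the given facts.

cannot be determined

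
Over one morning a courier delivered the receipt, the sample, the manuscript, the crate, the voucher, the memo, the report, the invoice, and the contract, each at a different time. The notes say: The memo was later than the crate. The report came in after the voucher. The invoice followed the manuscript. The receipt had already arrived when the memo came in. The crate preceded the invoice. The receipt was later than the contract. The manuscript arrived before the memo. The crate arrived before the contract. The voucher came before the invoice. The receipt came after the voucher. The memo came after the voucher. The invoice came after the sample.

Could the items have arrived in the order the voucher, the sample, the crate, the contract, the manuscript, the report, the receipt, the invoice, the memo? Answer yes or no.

yes

Check each stated constraint against the proposed order — e.g. the voucher is ahead of the invoice; the voucher is ahead of the memo. Every pair is in the required order; nothing is violated.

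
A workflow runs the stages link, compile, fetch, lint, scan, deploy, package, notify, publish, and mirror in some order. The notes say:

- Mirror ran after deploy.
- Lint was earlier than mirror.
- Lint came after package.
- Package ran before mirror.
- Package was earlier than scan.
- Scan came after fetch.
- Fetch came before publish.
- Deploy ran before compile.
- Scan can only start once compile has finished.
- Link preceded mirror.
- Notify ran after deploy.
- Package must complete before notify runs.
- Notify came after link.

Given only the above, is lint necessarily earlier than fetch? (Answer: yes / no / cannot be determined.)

cannot be determined

No chain of stated constraints runs from lint to fetch, and none runs from fetch to lint either.
So the relative order of lint and fetch is not fixed by the given facts.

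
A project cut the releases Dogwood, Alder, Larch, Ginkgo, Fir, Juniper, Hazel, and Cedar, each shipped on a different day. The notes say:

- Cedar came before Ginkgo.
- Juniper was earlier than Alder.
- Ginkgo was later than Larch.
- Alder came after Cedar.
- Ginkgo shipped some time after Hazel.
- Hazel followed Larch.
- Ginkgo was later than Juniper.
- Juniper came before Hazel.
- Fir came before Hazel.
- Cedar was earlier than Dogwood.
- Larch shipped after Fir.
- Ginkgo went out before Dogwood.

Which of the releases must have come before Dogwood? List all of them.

Directly stated before Dogwood: Cedar and Ginkgo.
Fir reaches Dogwood via Fir → Hazel → Ginkgo → Dogwood.
Hazel reaches Dogwood via Hazel → Ginkgo → Dogwood.
Juniper reaches Dogwood via Juniper → Ginkgo → Dogwood.
Likewise Larch reaches Dogwood by chaining the stated constraints.
No chain forces Alder ahead of Dogwood.

Cedar, Fir, Ginkgo, Hazel, Juniper, Larch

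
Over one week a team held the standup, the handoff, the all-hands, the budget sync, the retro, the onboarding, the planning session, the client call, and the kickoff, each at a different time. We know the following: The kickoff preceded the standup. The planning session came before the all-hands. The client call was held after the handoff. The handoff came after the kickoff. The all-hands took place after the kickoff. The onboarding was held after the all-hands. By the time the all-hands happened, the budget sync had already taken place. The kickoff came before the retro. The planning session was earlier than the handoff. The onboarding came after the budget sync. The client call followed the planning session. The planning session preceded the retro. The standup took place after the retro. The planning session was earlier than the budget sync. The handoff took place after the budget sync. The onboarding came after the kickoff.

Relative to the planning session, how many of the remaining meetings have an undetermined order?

Forced after the planning session: the all-hands, the budget sync, the client call, the handoff, the onboarding, the retro, and the standup.
That leaves the kickoff with no forced order relative to the planning session — 1.

1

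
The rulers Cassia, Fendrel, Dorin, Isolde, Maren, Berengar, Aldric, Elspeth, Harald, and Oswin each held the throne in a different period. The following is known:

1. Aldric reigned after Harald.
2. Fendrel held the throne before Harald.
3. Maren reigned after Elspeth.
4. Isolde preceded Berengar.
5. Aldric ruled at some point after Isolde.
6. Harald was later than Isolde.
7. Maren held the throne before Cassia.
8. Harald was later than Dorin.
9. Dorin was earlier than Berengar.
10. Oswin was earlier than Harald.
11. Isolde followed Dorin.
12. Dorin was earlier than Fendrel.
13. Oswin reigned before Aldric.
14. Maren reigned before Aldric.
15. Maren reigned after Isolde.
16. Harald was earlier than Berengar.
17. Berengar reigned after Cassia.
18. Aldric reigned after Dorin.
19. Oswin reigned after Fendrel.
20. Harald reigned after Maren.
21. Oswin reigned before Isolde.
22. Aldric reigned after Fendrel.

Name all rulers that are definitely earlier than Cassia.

Directly stated before Cassia: Maren.
Dorin reaches Cassia via Dorin → Isolde → Maren → Cassia.
Elspeth reaches Cassia via Elspeth → Maren → Cassia.
Fendrel reaches Cassia via Fendrel → Oswin → Isolde → Maren → Cassia.
Likewise Isolde and Oswin each reach Cassia by chaining the stated constraints.

Dorin, Elspeth, Fendrel, Isolde, Maren, Oswin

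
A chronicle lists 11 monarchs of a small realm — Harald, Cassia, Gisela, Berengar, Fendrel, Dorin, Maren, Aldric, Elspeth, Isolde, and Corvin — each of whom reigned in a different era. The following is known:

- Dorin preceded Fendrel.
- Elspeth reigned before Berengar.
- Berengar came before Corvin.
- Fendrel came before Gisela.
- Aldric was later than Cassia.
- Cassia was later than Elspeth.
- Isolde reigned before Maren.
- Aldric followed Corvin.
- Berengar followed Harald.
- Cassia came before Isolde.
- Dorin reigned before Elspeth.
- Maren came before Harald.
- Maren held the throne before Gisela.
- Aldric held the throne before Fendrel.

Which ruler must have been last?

Every other ruler has a chain of constraints placing them before Gisela, so Gisela is last.

Gisela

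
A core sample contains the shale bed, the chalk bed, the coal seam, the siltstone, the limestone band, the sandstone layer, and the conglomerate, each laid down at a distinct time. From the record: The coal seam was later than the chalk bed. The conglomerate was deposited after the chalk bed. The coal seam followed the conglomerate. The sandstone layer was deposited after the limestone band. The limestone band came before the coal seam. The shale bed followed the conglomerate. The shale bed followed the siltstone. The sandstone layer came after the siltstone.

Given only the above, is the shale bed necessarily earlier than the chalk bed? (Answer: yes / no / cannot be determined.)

Tracing the constraints gives the chalk bed → the conglomerate → the shale bed, so the chalk bed must come before the shale bed.
That means the shale bed cannot be before the chalk bed.

no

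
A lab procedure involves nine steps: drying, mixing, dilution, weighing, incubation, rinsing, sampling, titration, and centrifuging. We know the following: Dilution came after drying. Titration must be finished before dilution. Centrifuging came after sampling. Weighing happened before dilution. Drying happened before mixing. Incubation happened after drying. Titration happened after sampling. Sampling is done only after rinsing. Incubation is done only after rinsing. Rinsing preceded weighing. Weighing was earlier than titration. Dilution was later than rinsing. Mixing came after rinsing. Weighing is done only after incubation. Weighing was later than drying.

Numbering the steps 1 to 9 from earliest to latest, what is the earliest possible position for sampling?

2

Rinsing must come before sampling — 1 forced predecessor.
Nothing else is forced ahead of sampling, so its earliest slot is position 1 + 1 = 2.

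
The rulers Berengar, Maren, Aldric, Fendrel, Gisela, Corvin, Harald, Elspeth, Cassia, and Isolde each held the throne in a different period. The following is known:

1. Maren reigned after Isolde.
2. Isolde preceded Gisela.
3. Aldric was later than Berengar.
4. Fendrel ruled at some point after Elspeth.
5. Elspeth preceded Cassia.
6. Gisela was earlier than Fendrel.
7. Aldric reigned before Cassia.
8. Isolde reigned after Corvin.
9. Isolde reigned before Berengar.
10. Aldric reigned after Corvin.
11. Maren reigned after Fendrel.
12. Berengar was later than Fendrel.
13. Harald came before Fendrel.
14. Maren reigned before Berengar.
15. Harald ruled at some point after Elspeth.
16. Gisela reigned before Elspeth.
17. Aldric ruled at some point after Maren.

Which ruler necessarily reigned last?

Every other ruler has a chain of constraints placing them before Cassia, so Cassia is last.

Cassia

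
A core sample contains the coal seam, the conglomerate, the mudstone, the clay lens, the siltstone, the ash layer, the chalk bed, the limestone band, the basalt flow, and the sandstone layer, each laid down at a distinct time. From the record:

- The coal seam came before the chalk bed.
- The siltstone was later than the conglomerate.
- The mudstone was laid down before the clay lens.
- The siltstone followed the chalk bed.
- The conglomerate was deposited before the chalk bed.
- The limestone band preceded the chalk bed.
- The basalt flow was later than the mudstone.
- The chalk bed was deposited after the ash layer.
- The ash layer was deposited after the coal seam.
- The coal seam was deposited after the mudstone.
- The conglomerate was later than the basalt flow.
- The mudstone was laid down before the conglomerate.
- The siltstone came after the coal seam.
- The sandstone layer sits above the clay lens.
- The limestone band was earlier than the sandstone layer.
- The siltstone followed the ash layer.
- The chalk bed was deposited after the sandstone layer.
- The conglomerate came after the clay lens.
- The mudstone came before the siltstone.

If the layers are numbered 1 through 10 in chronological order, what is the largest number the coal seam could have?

The coal seam must come before the ash layer, the chalk bed, and the siltstone — 3 layers forced after it.
Everything else can be placed before the coal seam in some valid order, so the coal seam can sit as late as position 10 − 3 = 7.

7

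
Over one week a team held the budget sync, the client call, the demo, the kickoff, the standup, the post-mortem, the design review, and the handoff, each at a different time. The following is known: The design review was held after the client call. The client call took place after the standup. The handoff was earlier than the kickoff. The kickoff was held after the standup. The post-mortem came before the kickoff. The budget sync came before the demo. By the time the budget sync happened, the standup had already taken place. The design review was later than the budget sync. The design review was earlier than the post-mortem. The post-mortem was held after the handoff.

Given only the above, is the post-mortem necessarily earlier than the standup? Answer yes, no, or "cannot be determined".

Tracing the constraints gives the standup → the client call → the design review → the post-mortem, so the standup must come before the post-mortem.
That means the post-mortem cannot be before the standup.

no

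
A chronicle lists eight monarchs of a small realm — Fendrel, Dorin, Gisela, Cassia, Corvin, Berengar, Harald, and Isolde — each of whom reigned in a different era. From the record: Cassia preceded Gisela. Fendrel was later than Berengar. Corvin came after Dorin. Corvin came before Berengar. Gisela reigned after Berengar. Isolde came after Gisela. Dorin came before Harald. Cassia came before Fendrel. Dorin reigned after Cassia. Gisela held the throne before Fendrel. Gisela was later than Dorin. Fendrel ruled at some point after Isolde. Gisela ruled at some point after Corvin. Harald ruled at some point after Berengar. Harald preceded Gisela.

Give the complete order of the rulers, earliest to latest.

Cassia, Dorin, Corvin, Berengar, Harald, Gisela, Isolde, Fendrel

The constraints fix every adjacent pair, so only one ordering works:
Cassia → Dorin → Corvin → Berengar → Harald → Gisela → Isolde → Fendrel.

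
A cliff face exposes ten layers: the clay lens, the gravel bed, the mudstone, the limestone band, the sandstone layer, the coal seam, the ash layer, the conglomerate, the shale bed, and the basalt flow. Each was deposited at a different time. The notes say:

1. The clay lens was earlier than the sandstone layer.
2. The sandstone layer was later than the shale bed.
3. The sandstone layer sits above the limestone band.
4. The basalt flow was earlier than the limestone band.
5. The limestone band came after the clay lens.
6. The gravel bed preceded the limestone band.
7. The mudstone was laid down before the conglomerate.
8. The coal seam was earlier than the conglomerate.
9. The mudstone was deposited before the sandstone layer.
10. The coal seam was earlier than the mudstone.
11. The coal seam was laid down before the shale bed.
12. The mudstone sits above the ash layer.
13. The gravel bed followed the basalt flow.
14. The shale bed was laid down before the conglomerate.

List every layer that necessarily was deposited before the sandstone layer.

the ash layer, the basalt flow, the clay lens, the coal seam, the gravel bed, the limestone band, the mudstone, the shale bed

Directly stated before the sandstone layer: the clay lens, the limestone band, the mudstone, and the shale bed.
The ash layer reaches the sandstone layer via the ash layer → the mudstone → the sandstone layer.
The basalt flow reaches the sandstone layer via the basalt flow → the limestone band → the sandstone layer.
The coal seam reaches the sandstone layer via the coal seam → the mudstone → the sandstone layer.
Likewise the gravel bed reaches the sandstone layer by chaining the stated constraints.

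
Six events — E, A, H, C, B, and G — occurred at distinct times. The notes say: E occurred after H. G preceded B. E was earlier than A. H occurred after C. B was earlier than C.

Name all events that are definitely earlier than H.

Directly stated before H: C.
B reaches H via B → C → H.
G reaches H via G → B → C → H.

B, C, G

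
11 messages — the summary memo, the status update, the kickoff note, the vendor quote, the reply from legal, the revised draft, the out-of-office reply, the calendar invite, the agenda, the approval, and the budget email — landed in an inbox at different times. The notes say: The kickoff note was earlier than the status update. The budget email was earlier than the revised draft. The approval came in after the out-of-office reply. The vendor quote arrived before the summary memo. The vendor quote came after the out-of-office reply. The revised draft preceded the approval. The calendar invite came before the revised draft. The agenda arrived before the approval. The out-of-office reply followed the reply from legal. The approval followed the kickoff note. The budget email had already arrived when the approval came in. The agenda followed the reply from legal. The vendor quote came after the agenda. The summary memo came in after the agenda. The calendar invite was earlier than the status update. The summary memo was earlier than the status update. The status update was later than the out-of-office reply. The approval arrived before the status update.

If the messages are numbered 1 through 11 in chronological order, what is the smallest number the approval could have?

The agenda, the budget email, the calendar invite, the kickoff note, the out-of-office reply, the reply from legal, and the revised draft must all come before the approval — 7 forced predecessors.
Nothing else is forced ahead of the approval, so its earliest slot is position 7 + 1 = 8.

8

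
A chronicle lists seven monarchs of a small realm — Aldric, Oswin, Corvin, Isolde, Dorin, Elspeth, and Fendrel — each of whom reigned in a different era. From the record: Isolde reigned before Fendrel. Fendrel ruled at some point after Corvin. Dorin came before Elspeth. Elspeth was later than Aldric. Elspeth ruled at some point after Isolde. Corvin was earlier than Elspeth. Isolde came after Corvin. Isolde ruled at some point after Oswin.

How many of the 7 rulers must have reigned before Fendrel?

Directly stated before Fendrel: Corvin and Isolde.
Oswin reaches Fendrel via Oswin → Isolde → Fendrel.
That's Corvin, Isolde, and Oswin — 3 in all.

3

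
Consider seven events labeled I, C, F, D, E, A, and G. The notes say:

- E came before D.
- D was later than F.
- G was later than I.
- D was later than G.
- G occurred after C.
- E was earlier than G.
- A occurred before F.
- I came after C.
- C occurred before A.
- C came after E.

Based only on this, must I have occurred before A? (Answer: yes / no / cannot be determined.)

cannot be determined

No chain of stated constraints runs from I to A, and none runs from A to I either.
So the relative order of I and A is not fixed by the given facts.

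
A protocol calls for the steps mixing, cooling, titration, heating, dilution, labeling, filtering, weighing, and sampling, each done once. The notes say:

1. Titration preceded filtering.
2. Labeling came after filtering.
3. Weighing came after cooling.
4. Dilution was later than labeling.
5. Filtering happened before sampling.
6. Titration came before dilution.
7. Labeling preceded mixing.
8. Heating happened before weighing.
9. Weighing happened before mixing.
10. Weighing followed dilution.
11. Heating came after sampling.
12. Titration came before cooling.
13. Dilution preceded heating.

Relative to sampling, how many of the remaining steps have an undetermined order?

3

Forced before sampling: filtering and titration; forced after sampling: heating, mixing, and weighing.
That leaves cooling, dilution, and labeling with no forced order relative to sampling — 3.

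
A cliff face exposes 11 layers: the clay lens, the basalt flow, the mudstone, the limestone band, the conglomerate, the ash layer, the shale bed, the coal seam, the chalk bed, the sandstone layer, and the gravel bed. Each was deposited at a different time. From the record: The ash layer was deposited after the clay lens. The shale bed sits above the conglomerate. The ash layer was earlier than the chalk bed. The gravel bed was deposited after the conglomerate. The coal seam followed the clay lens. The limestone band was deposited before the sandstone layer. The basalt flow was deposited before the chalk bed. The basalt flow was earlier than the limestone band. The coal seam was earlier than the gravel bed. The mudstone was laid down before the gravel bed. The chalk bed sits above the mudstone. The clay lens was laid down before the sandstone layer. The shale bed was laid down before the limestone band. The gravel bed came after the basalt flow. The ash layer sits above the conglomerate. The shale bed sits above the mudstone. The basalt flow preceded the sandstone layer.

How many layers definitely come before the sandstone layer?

6

Directly stated before the sandstone layer: the basalt flow, the clay lens, and the limestone band.
The conglomerate reaches the sandstone layer via the conglomerate → the shale bed → the limestone band → the sandstone layer.
The mudstone reaches the sandstone layer via the mudstone → the shale bed → the limestone band → the sandstone layer.
The shale bed reaches the sandstone layer via the shale bed → the limestone band → the sandstone layer.
That's the basalt flow, the clay lens, the conglomerate, the limestone band, the mudstone, and the shale bed — 6 in all.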